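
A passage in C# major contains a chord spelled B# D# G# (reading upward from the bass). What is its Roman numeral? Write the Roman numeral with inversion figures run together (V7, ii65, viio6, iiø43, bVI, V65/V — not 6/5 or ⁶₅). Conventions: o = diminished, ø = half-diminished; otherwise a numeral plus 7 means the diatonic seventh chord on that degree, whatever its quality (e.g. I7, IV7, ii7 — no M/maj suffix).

V6

Stacked in thirds the chord is G#-B#-D#: a major triad on G#.
In C# major, G# is the dominant; the diatonic major triad there is V.
With B# in the bass the chord is in first inversion, so the figured bass is 6.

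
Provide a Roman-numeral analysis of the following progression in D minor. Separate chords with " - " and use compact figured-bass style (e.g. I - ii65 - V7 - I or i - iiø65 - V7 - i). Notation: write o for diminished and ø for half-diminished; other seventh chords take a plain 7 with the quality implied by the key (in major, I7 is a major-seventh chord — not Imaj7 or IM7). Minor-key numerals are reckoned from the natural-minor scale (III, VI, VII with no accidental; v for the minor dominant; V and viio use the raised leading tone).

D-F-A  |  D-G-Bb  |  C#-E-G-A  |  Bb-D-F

i - iv64 - V65 - VI

D-F-A has root D, degree 1 in D minor, so i.
D-G-Bb: minor triad on G = scale degree 4 → iv64.
C#-E-G-A has root A, degree 5 in D minor, so V65.
Bb-D-F: root Bb is the submediant; major triad there is VI.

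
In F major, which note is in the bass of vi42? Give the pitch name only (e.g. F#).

C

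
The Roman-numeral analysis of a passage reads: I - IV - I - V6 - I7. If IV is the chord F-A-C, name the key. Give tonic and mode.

C major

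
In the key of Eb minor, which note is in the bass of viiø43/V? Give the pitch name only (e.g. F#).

Eb

The applied chord viiø43/V is rooted on A: A-C-Eb-G.
The figure 43 means second inversion — the fifth is in the bass.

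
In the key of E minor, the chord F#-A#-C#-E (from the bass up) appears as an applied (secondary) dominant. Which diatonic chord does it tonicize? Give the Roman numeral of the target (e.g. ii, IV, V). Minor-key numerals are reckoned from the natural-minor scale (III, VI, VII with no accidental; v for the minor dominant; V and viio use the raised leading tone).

V

The chord is a dominant seventh chord on F#.
A dominant resolves down a perfect fifth: F# → B. In E minor, B is scale degree 5, i.e. V.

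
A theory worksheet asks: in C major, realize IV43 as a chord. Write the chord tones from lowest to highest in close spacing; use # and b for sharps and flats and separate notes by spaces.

In C major, the fourth degree is F, and the diatonic chord built there is a major seventh chord.
Stacking thirds from F gives F-A-C-E.
The figured bass 43 indicates second inversion, placing the fifth (C) in the bass: C-E-F-A.

C E F A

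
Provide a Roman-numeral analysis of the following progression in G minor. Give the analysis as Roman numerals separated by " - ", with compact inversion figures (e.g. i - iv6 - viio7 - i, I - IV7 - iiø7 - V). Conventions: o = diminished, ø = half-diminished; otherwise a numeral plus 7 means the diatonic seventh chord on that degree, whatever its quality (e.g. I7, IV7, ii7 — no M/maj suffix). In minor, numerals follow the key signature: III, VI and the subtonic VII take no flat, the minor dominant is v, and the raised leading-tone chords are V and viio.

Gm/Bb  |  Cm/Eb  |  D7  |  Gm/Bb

i6 - iv6 - V7 - i6

Gm/Bb: root G is the tonic; minor triad there is i6.
Cm/Eb: root C is the subdominant; minor triad there is iv6.
D7: dominant seventh chord on D = scale degree 5 → V7.
Gm/Bb has root G, degree 1 in G minor, so i6.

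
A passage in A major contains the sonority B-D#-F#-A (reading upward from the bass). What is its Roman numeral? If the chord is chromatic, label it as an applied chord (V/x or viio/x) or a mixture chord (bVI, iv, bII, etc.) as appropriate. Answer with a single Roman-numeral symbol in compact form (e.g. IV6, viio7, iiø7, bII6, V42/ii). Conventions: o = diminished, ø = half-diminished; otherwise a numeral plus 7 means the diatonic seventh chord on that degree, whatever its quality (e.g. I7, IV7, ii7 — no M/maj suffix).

V7/V

The pitches B-D#-F#-A form a dominant seventh chord rooted on B.
B is not a diatonic chord root with this quality in A major, but it lies a perfect fifth above E (V), so the chord functions as an applied dominant of V.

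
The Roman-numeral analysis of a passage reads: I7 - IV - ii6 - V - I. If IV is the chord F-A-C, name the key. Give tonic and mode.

IV is given as F-A-C — a major triad with root F.
IV on F implies F is the subdominant; that puts the tonic at C, and the uppercase numeral fits major mode.

C major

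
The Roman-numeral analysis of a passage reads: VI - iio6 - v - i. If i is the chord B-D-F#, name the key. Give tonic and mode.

B minor

i is given as B-D-F# — a minor triad with root B.
If B is scale degree 1 and the mode makes that degree carry a minor triad, the tonic is B and the mode is minor.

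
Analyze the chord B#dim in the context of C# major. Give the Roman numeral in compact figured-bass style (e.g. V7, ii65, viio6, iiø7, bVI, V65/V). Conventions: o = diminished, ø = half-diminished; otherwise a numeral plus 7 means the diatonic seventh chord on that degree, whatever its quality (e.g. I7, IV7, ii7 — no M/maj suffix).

viio

Stacked in thirds the chord is B#-D#-F#: a diminished triad on B#.
B# is scale degree 7 in C# major, and a diminished triad on that degree is written viio.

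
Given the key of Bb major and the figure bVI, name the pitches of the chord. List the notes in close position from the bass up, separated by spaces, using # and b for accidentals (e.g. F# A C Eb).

Gb Bb Db

Scale degree 6 in Bb major is G; lowering it a half step gives Gb. bVI is a major triad on the lowered sixth degree, borrowed from the parallel minor.
So the chord is Gb-Bb-Db, a major triad.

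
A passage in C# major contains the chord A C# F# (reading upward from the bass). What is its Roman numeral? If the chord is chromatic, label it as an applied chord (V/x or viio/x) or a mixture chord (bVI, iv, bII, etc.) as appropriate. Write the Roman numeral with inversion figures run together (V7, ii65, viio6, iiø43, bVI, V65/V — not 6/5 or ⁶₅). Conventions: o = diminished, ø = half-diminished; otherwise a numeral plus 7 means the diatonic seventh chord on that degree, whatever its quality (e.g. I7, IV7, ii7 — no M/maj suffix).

iv6

Stacked in thirds the chord is F#-A-C#: a minor triad on F#.
F# is the fourth degree of C# major. This is the minor subdominant, borrowed from the parallel minor.
With A in the bass the chord is in first inversion, so the figured bass is 6.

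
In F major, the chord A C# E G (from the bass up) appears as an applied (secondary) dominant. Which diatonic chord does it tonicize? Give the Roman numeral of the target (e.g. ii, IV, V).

The chord is a dominant seventh chord on A.
A dominant resolves down a perfect fifth: A → D. In F major, D is scale degree 6, i.e. vi.

vi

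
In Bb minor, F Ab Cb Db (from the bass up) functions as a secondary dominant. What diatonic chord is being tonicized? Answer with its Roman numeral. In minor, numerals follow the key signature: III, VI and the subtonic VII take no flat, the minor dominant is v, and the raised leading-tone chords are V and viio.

The chord is a dominant seventh chord on Db.
A dominant resolves down a perfect fifth: Db → Gb. In Bb minor, Gb is scale degree 6, i.e. VI.

VI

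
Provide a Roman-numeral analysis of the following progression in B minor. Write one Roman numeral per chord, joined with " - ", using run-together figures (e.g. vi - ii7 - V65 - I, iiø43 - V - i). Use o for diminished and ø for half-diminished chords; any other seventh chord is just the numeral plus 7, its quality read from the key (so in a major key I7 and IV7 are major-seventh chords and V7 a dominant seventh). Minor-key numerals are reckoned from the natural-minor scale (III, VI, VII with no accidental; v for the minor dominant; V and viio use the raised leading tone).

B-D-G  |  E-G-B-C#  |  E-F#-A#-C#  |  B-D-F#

B-D-G: major triad on G = scale degree 6 → VI6.
E-G-B-C#: root C# is the supertonic; half-diminished seventh chord there is iiø65.
E-F#-A#-C# has root F#, degree 5 in B minor, so V42.
B-D-F#: root B is the tonic; minor triad there is i.

VI6 - iiø65 - V42 - i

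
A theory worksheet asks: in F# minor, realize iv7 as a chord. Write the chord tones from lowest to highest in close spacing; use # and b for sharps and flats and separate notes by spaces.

In F# minor, the subdominant is B, and the diatonic chord built there is a minor seventh chord.
That chord is spelled B-D-F#-A.

B D F# A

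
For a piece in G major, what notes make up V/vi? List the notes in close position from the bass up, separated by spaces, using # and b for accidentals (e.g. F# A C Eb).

B D# F#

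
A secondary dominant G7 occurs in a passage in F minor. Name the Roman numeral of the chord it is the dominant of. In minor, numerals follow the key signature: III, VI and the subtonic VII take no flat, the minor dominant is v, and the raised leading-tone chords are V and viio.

V

The chord is a dominant seventh chord on G.
A dominant resolves down a perfect fifth: G → C. In F minor, C is scale degree 5, i.e. V.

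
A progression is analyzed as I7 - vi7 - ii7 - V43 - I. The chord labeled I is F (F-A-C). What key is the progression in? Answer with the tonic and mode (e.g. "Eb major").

The chord F is a major triad rooted on F; its label is I.
If F is scale degree 1 and the mode makes that degree carry a major triad, the tonic is F and the mode is major.

F major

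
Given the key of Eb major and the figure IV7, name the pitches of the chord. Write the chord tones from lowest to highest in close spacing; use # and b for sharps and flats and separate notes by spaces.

Ab C Eb G

The numeral's case and figure indicate a major seventh chord. In Eb major its root, the fourth degree, is Ab.
That chord is spelled Ab-C-Eb-G.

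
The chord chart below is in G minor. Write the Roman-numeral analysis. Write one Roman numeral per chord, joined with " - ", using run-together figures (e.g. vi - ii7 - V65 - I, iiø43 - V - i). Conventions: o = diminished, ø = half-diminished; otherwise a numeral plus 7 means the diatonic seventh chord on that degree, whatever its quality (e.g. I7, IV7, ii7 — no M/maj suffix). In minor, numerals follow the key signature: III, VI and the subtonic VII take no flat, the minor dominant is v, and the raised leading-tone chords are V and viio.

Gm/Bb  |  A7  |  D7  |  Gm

Gm/Bb has root G, degree 1 in G minor, so i6.
A7: a dominant seventh chord on A, the applied dominant of V → V7/V.
D7: root D is the dominant; dominant seventh chord there is V7.
Gm has root G, degree 1 in G minor, so i.

i6 - V7/V - V7 - i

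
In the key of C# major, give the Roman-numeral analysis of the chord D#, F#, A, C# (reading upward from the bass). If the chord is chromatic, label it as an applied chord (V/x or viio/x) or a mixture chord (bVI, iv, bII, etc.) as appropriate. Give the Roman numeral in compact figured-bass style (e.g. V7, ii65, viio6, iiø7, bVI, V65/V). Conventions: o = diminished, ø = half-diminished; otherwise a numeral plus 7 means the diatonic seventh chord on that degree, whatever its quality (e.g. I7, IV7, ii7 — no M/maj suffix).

The pitches D#-F#-A-C# form a half-diminished seventh chord rooted on D#.
D# is the second degree of C# major. This is the half-diminished supertonic seventh, borrowed from the parallel minor.

iiø7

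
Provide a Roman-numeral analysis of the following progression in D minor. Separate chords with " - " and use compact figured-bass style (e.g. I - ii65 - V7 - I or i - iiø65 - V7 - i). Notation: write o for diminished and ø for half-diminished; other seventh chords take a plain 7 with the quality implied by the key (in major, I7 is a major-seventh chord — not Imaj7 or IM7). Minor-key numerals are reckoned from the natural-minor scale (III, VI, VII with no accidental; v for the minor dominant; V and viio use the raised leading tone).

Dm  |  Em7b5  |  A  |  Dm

i - iiø7 - V - i

Dm: root D is the tonic; minor triad there is i.
Em7b5 has root E, degree 2 in D minor, so iiø7.
A has root A, degree 5 in D minor, so V.
Dm: minor triad on D = scale degree 1 → i.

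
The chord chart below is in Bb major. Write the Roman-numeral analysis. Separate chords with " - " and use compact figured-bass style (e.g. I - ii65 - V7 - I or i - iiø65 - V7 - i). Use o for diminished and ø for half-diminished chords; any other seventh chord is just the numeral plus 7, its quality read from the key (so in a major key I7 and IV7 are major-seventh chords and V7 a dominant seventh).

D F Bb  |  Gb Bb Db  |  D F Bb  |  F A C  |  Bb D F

D-F-Bb: major triad on Bb = scale degree 1 → I6.
Gb-Bb-Db is non-diatonic — bVI, a mixture chord from Bb minor.
D-F-Bb: major triad on Bb = scale degree 1 → I6.
F-A-C: major triad on F = scale degree 5 → V.
Bb-D-F: root Bb is the tonic; major triad there is I.

I6 - bVI - I6 - V - I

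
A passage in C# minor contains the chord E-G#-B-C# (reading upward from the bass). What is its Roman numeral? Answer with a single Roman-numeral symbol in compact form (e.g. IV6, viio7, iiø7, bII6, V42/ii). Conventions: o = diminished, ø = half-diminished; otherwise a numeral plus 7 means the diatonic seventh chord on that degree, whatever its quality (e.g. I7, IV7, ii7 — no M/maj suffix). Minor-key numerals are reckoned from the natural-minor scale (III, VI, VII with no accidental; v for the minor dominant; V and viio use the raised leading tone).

Stacked in thirds the chord is C#-E-G#-B: a minor seventh chord on C#.
In C# minor, C# is the tonic; the diatonic minor seventh chord there is i7.
With E in the bass the chord is in first inversion, so the figured bass is 65.

i65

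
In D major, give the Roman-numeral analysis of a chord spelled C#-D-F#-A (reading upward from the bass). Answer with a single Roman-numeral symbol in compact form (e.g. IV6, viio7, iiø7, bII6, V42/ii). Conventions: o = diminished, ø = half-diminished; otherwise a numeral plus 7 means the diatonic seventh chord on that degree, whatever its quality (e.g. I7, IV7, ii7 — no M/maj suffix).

The pitches D-F#-A-C# form a major seventh chord rooted on D.
D is scale degree 1 in D major, and a major seventh chord on that degree is written I7.
With C# in the bass the chord is in third inversion, so the figured bass is 42.

I42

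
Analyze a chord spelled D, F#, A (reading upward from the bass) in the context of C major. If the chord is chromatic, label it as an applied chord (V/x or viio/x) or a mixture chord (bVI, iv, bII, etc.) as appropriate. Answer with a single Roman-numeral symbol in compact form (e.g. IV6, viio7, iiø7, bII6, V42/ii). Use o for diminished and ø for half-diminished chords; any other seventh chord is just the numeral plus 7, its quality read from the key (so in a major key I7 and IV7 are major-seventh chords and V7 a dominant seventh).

The pitches D-F#-A form a major triad rooted on D.
D is not a diatonic chord root with this quality in C major, but it lies a perfect fifth above G (V), so the chord functions as an applied dominant of V.

V/V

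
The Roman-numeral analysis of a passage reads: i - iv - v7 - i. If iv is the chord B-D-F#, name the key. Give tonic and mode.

The anchor chord is a minor triad on B, labeled iv.
iv on B implies B is the subdominant; that puts the tonic at F#, and the lowercase numeral fits minor mode.

F# minor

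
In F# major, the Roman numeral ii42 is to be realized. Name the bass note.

F#

ii in F# major has root G#; the chord is G#-B-D#-F#.
The figure 42 means third inversion — the seventh is in the bass.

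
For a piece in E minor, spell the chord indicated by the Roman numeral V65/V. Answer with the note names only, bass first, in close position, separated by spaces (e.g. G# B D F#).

A# C# E F#

The slash means an applied dominant: we want the dominant of V. In E minor, V is B major, and its dominant is built on F#.
Building a dominant seventh chord on F# gives F#-A#-C#-E.
The figured bass 65 indicates first inversion, placing the third (A#) in the bass: A#-C#-E-F#.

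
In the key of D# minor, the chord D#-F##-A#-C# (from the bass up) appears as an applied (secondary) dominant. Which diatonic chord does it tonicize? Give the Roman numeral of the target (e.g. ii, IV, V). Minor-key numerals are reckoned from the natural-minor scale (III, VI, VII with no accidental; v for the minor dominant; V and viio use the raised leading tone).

The chord is a dominant seventh chord on D#.
A dominant resolves down a perfect fifth: D# → G#. In D# minor, G# is scale degree 4, i.e. iv.

iv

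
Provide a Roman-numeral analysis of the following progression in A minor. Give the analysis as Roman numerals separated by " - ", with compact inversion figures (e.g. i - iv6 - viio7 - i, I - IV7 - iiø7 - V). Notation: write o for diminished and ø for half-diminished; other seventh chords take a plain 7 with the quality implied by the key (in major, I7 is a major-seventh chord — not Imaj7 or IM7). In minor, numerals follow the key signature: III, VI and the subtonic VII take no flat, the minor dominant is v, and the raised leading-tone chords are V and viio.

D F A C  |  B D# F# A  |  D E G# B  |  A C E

D-F-A-C: root D is the subdominant; minor seventh chord there is iv7.
B-D#-F#-A: chromatic; B is V of V, so V7/V.
D-E-G#-B: root E is the dominant; dominant seventh chord there is V42.
A-C-E: root A is the tonic; minor triad there is i.

iv7 - V7/V - V42 - i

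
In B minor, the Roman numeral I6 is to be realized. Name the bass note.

D#

I in B minor has root B; the chord is B-D#-F#.
The figure 6 means first inversion — the third is in the bass.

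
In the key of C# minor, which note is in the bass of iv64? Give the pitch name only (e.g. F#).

C#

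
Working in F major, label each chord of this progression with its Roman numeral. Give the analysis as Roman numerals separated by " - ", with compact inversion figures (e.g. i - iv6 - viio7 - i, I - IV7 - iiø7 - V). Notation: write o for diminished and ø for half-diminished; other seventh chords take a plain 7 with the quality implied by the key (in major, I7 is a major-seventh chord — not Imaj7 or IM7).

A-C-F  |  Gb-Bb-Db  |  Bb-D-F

I6 - bII - IV

A-C-F: major triad on F = scale degree 1 → I6.
Gb-Bb-Db is non-diatonic — a major triad on the lowered supertonic (Gb): the Neapolitan chord, bII.
Bb-D-F: major triad on Bb = scale degree 4 → IV.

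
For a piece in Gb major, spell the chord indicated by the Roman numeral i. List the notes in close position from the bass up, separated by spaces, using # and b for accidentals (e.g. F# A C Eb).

Gb Bbb Db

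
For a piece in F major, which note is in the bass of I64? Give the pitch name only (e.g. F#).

I in F major has root F; the chord is F-A-C.
The figure 64 means second inversion — the fifth is in the bass.

C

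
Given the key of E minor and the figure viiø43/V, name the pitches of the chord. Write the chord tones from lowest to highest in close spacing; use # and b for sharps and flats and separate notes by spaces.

E G# A# C#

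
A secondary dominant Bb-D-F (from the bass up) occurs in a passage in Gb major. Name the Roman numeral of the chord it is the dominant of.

vi

The chord is a major triad on Bb.
A dominant resolves down a perfect fifth: Bb → Eb. In Gb major, Eb is scale degree 6, i.e. vi.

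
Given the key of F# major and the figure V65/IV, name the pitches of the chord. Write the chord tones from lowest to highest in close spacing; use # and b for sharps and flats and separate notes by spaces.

A# C# E F#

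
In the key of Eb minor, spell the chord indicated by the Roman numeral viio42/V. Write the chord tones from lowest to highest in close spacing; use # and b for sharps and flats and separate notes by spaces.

viio42/V is a secondary leading-tone chord. The target V is Bb in Eb minor; the applied chord is rooted a semitone below, on A.
Building a fully diminished seventh chord on A gives A-C-Eb-Gb.
With the 42 figure the chord is in third inversion; from the bass Gb upward in close position it reads Gb-A-C-Eb.

Gb A C Eb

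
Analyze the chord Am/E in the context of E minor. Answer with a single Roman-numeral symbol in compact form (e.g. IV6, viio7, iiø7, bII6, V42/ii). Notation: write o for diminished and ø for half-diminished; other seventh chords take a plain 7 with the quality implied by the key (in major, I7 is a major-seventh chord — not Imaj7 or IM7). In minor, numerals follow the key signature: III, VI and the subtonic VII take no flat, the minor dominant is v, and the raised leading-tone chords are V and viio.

The pitches A-C-E form a minor triad rooted on A.
A is scale degree 4 in E minor, and a minor triad on that degree is written iv.
With E in the bass the chord is in second inversion, so the figured bass is 64.

iv64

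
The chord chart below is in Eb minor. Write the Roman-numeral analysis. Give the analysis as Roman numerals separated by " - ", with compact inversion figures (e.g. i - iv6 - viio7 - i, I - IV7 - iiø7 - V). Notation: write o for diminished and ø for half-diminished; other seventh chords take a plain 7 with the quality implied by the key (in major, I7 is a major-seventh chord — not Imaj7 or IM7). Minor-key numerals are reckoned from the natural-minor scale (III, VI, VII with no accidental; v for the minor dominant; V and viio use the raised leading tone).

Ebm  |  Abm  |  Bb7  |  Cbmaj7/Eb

i - iv - V7 - VI65

Ebm: minor triad on Eb = scale degree 1 → i.
Abm: minor triad on Ab = scale degree 4 → iv.
Bb7: root Bb is the dominant; dominant seventh chord there is V7.
Cbmaj7/Eb has root Cb, degree 6 in Eb minor, so VI65.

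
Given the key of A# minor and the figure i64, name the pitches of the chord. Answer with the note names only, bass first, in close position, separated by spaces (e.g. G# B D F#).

In A# minor, scale degree 1 is A#, and the diatonic chord built there is a minor triad.
Stacking thirds from A# gives A#-C#-E#.
The figured bass 64 indicates second inversion, placing the fifth (E#) in the bass: E#-A#-C#.

E# A# C#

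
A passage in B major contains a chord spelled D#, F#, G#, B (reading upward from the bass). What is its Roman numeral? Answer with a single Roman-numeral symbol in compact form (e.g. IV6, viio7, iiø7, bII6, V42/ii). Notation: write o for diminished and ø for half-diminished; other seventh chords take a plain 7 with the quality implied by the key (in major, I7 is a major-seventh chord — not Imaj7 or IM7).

vi43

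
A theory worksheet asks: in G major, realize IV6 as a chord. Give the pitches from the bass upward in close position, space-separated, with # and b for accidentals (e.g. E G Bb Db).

In G major, the subdominant is C, and the diatonic chord built there is a major triad.
That chord is spelled C-E-G.
With the 6 figure the chord is in first inversion; from the bass E upward in close position it reads E-G-C.

E G C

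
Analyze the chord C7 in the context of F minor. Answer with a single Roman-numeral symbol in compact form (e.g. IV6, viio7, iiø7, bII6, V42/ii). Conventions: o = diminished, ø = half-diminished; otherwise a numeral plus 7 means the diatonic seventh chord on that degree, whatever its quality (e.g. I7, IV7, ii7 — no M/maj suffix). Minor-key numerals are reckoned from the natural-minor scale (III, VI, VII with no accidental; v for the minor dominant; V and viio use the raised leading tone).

The pitches C-E-G-Bb form a dominant seventh chord rooted on C.
C is scale degree 5 in F minor, and a dominant seventh chord on that degree is written V7.

V7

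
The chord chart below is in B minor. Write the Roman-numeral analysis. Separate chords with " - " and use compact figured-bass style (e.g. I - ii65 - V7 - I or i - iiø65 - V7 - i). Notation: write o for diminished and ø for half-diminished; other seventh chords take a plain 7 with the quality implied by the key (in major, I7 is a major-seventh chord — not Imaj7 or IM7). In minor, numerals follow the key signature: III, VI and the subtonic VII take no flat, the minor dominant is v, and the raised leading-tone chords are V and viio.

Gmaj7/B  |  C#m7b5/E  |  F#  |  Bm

Gmaj7/B has root G, degree 6 in B minor, so VI65.
C#m7b5/E: root C# is the supertonic; half-diminished seventh chord there is iiø65.
F#: root F# is the dominant; major triad there is V.
Bm: minor triad on B = scale degree 1 → i.

VI65 - iiø65 - V - i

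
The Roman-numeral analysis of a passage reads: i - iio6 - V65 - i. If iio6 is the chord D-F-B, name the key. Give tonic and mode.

The chord Bdim/D is a diminished triad rooted on B; its label is iio6.
Counting down one scale step from B places the tonic on A; a diminished triad on degree 2 is diatonic only in minor.

A minor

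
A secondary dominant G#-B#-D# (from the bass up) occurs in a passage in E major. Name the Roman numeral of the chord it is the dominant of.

The chord is a major triad on G#.
A dominant resolves down a perfect fifth: G# → C#. In E major, C# is scale degree 6, i.e. vi.

vi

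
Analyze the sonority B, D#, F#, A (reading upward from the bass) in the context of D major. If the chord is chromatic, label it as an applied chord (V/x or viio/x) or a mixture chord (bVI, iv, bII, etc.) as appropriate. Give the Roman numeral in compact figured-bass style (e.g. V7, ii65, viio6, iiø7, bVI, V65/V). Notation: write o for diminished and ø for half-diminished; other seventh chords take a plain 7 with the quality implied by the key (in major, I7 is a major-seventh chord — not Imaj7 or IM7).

The pitches B-D#-F#-A form a dominant seventh chord rooted on B.
B is not a diatonic chord root with this quality in D major, but it lies a perfect fifth above E (ii), so the chord functions as an applied dominant of ii.

V7/ii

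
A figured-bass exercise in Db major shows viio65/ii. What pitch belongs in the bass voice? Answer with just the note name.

The applied chord viio65/ii is rooted on D: D-F-Ab-Cb.
The figure 65 means first inversion — the third is in the bass.

F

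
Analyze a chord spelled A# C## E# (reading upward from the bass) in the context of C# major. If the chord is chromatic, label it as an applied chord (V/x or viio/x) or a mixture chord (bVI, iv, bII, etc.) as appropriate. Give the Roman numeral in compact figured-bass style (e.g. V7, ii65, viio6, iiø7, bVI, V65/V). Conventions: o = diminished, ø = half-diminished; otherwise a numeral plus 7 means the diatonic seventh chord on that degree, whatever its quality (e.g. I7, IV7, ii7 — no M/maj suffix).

The pitches A#-C##-E# form a major triad rooted on A#.
A# is not a diatonic chord root with this quality in C# major, but it lies a perfect fifth above D# (ii), so the chord functions as an applied dominant of ii.

V/ii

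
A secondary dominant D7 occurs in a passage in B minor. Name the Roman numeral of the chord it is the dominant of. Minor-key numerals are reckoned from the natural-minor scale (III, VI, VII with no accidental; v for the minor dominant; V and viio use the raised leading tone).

VI

The chord is a dominant seventh chord on D.
A dominant resolves down a perfect fifth: D → G. In B minor, G is scale degree 6, i.e. VI.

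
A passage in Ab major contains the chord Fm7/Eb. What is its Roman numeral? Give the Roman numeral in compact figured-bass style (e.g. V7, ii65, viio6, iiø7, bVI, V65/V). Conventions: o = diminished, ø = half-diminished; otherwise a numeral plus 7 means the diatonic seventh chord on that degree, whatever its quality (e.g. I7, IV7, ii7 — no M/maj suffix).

vi42

Stacked in thirds the chord is F-Ab-C-Eb: a minor seventh chord on F.
In Ab major, F is the submediant; the diatonic minor seventh chord there is vi7.
With Eb in the bass the chord is in third inversion, so the figured bass is 42.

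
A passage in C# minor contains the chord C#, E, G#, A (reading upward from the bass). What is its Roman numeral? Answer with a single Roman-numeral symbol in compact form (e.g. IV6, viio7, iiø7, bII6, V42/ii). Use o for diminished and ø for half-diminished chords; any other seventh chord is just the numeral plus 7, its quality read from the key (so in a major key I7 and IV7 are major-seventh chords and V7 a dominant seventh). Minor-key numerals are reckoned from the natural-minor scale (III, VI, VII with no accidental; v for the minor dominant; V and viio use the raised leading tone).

VI65

Stacked in thirds the chord is A-C#-E-G#: a major seventh chord on A.
A is scale degree 6 in C# minor, and a major seventh chord on that degree is written VI7.
With C# in the bass the chord is in first inversion, so the figured bass is 65.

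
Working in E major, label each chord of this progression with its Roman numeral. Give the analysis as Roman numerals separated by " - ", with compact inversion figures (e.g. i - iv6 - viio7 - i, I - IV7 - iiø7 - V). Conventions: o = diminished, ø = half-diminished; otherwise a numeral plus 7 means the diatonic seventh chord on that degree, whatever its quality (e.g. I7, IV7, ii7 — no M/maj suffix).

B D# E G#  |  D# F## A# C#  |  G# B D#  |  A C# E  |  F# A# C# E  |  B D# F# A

I43 - V7/iii - iii - IV - V7/V - V7

B-D#-E-G# has root E, degree 1 in E major, so I43.
D#-F##-A#-C# is the secondary dominant of iii (dominant seventh chord on D#): V7/iii.
G#-B-D# has root G#, degree 3 in E major, so iii.
A-C#-E: root A is the subdominant; major triad there is IV.
F#-A#-C#-E is the secondary dominant of V (dominant seventh chord on F#): V7/V.
B-D#-F#-A has root B, degree 5 in E major, so V7.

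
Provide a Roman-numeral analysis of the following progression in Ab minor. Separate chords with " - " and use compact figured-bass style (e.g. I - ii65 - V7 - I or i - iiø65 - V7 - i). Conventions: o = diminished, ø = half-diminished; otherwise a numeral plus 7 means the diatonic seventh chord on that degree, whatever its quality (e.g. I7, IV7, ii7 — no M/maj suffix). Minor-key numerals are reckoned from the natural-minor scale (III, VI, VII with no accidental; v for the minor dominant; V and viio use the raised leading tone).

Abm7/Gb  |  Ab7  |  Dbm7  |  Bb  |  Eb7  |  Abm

i42 - V7/iv - iv7 - V/V - V7 - i

Abm7/Gb: minor seventh chord on Ab = scale degree 1 → i42.
Ab7 is the secondary dominant of iv (dominant seventh chord on Ab): V7/iv.
Dbm7: root Db is the subdominant; minor seventh chord there is iv7.
Bb is the secondary dominant of V (major triad on Bb): V/V.
Eb7 has root Eb, degree 5 in Ab minor, so V7.
Abm: root Ab is the tonic; minor triad there is i.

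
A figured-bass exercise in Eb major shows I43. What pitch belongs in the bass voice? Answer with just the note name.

I in Eb major has root Eb; the chord is Eb-G-Bb-D.
The figure 43 means second inversion — the fifth is in the bass.

Bb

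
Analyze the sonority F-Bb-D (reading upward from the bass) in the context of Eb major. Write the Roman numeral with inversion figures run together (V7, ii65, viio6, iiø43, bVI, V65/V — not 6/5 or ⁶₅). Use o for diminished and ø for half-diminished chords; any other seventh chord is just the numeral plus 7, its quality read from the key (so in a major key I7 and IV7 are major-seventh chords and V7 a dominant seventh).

V64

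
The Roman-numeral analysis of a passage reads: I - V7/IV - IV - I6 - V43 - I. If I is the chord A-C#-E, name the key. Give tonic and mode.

A major

The chord A is a major triad rooted on A; its label is I.
If A is scale degree 1 and the mode makes that degree carry a major triad, the tonic is A and the mode is major.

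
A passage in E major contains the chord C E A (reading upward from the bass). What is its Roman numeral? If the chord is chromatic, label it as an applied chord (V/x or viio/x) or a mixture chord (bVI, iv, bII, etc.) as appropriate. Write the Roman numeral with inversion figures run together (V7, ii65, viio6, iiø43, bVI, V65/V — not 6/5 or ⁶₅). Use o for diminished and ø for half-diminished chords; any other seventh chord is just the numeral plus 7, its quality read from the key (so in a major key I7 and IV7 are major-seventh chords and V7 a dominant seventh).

iv6

The pitches A-C-E form a minor triad rooted on A.
A is the fourth degree of E major. This is the minor subdominant, borrowed from the parallel minor.
With C in the bass the chord is in first inversion, so the figured bass is 6.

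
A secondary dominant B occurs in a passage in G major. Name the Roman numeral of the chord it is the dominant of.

The chord is a major triad on B.
A dominant resolves down a perfect fifth: B → E. In G major, E is scale degree 6, i.e. vi.

vi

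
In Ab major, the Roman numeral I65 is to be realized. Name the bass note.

C

I in Ab major has root Ab; the chord is Ab-C-Eb-G.
The figure 65 means first inversion — the third is in the bass.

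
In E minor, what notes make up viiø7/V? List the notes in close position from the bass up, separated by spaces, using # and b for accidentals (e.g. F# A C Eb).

The slash marks an applied leading-tone chord: viio of V. In E minor, V is B, so the leading tone to it is A#, a half step below.
Building a half-diminished seventh chord on A# gives A#-C#-E-G#.

A# C# E G#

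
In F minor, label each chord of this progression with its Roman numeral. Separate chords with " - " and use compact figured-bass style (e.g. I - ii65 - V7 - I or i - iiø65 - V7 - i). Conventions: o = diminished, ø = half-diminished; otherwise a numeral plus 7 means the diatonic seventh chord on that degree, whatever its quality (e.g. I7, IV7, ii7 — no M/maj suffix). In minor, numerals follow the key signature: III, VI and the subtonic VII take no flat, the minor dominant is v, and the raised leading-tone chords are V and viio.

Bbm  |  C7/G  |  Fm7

iv - V43 - i7

Bbm: root Bb is the subdominant; minor triad there is iv.
C7/G: root C is the dominant; dominant seventh chord there is V43.
Fm7 has root F, degree 1 in F minor, so i7.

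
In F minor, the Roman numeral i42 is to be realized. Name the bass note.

i in F minor has root F; the chord is F-Ab-C-Eb.
The figure 42 means third inversion — the seventh is in the bass.

Eb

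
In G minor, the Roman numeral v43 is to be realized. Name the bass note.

A

v in G minor has root D; the chord is D-F-A-C.
The figure 43 means second inversion — the fifth is in the bass.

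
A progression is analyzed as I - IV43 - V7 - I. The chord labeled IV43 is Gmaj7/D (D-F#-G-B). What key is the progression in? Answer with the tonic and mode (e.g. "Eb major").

D major

The anchor chord is a major seventh chord on G, labeled IV43.
Counting down 3 scale steps from G places the tonic on D; a major seventh chord on degree 4 is diatonic only in major.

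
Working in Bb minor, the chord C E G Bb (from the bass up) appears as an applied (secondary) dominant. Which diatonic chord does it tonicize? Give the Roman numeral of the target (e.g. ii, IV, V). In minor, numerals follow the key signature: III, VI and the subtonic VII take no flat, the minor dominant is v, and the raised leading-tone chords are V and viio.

V

The chord is a dominant seventh chord on C.
A dominant resolves down a perfect fifth: C → F. In Bb minor, F is scale degree 5, i.e. V.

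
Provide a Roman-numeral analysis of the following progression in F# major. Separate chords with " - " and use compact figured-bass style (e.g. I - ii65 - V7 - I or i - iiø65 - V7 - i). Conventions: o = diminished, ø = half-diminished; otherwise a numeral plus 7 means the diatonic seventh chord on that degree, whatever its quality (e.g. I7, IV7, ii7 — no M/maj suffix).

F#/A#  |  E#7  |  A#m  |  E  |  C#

F#/A#: root F# is the tonic; major triad there is I6.
E#7 is the secondary dominant of iii (dominant seventh chord on E#): V7/iii.
A#m: minor triad on A# = scale degree 3 → iii.
E: major triad on E — chromatic; bVII (borrowed from the parallel minor).
C#: major triad on C# = scale degree 5 → V.

I6 - V7/iii - iii - bVII - V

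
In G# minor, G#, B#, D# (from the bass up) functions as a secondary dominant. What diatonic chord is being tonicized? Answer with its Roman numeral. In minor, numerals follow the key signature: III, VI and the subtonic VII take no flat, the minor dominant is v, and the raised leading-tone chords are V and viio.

The chord is a major triad on G#.
A dominant resolves down a perfect fifth: G# → C#. In G# minor, C# is scale degree 4, i.e. iv.

iv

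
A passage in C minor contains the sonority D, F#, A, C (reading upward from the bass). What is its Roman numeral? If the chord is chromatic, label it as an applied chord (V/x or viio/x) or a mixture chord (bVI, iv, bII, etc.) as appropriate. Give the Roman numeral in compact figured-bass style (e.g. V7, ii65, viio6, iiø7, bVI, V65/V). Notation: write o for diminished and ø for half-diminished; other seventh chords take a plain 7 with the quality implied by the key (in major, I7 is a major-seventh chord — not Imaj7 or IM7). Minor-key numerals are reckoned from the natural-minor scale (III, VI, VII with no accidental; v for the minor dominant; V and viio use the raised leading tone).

The pitches D-F#-A-C form a dominant seventh chord rooted on D.
D is not a diatonic chord root with this quality in C minor, but it lies a perfect fifth above G (V), so the chord functions as an applied dominant of V.

V7/V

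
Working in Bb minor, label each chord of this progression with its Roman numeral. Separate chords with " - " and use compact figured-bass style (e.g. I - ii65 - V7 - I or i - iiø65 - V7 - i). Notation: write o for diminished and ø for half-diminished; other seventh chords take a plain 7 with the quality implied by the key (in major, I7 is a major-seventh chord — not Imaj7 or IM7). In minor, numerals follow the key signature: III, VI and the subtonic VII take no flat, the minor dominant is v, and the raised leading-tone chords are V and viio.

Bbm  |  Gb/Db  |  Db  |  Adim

i - VI64 - III - viio

Bbm: root Bb is the tonic; minor triad there is i.
Gb/Db: major triad on Gb = scale degree 6 → VI64.
Db has root Db, degree 3 in Bb minor, so III.
Adim: root A is the leading tone; diminished triad there is viio.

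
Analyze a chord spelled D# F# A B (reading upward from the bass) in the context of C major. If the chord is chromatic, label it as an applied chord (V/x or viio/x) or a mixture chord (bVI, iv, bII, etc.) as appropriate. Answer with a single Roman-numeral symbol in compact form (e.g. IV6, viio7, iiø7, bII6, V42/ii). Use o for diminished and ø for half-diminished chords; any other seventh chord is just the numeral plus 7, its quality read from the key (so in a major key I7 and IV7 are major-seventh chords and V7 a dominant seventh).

The pitches B-D#-F#-A form a dominant seventh chord rooted on B.
B is not a diatonic chord root with this quality in C major, but it lies a perfect fifth above E (iii), so the chord functions as an applied dominant of iii.
With D# in the bass the chord is in first inversion, so the figured bass is 65.

V65/iii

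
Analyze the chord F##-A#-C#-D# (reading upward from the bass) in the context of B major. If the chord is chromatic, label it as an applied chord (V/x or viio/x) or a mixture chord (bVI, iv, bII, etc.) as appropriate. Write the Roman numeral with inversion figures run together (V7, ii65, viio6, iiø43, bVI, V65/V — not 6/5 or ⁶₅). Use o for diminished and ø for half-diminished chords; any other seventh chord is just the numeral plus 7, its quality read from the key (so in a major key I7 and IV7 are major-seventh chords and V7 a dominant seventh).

V65/vi

Stacked in thirds the chord is D#-F##-A#-C#: a dominant seventh chord on D#.
D# is not a diatonic chord root with this quality in B major, but it lies a perfect fifth above G# (vi), so the chord functions as an applied dominant of vi.
With F## in the bass the chord is in first inversion, so the figured bass is 65.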